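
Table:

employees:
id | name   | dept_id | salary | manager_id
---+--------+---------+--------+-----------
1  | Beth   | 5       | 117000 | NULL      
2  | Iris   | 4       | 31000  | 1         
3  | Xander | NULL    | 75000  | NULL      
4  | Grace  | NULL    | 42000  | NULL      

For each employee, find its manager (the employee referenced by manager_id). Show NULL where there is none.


This is a self-join: employees is joined to a second copy of itself, matching each row's manager_id to another row's id. Use LEFT JOIN so rows with manager_id=NULL are kept.
  - employee 1 (Beth): manager_id=NULL -> NULL
  - employee 2 (Iris): manager_id=1 -> Beth
  - employee 3 (Xander): manager_id=NULL -> NULL
  - employee 4 (Grace): manager_id=NULL -> NULL

SQL:
SELECT a.name AS item, b.name AS manager
FROM employees a
LEFT JOIN employees b ON a.manager_id = b.id

Result:
item   | manager
-------+--------
Beth   | NULL   
Iris   | Beth   
Xander | NULL   
Grace  | NULL   


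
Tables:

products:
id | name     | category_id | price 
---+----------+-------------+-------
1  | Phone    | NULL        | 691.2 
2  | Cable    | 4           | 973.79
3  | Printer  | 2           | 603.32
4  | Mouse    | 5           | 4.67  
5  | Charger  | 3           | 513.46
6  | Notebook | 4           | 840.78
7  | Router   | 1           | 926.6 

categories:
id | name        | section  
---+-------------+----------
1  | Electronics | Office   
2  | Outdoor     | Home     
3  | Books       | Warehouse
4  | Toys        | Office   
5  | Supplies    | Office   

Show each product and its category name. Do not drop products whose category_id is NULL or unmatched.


LEFT JOIN keeps every row from products (the left table); where category_id has no match in categories, the category columns become NULL. Walk through each product:
  - product 1 (Phone): category_id=NULL, no match -> kept with NULL
  - product 2 (Cable): category_id=4 -> matches Toys
  - product 3 (Printer): category_id=2 -> matches Outdoor
  - product 4 (Mouse): category_id=5 -> matches Supplies
  - product 5 (Charger): category_id=3 -> matches Books
  - product 6 (Notebook): category_id=4 -> matches Toys
  - product 7 (Router): category_id=1 -> matches Electronics
All 7 rows appear; 1 has NULL category.

SQL:
SELECT a.name, b.name AS category
FROM products a
LEFT JOIN categories b ON a.category_id = b.id

Result:
name     | category   
---------+------------
Phone    | NULL       
Cable    | Toys       
Printer  | Outdoor    
Mouse    | Supplies   
Charger  | Books      
Notebook | Toys       
Router   | Electronics


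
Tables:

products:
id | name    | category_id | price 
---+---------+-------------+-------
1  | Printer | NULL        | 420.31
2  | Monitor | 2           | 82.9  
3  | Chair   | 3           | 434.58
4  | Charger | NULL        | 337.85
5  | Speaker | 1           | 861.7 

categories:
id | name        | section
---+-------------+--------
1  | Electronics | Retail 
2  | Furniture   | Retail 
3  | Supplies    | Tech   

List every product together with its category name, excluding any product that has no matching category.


INNER JOIN keeps only products rows whose category_id matches an id in categories. Walk through each product:
  - product 1 (Printer): category_id=NULL, no match -> dropped
  - product 2 (Monitor): category_id=2 -> matches Furniture
  - product 3 (Chair): category_id=3 -> matches Supplies
  - product 4 (Charger): category_id=NULL, no match -> dropped
  - product 5 (Speaker): category_id=1 -> matches Electronics
So 2 of 5 rows are dropped.

SQL:
SELECT a.name, b.name AS category
FROM products a
INNER JOIN categories b ON a.category_id = b.id

Result:
name    | category   
--------+------------
Monitor | Furniture  
Chair   | Supplies   
Speaker | Electronics


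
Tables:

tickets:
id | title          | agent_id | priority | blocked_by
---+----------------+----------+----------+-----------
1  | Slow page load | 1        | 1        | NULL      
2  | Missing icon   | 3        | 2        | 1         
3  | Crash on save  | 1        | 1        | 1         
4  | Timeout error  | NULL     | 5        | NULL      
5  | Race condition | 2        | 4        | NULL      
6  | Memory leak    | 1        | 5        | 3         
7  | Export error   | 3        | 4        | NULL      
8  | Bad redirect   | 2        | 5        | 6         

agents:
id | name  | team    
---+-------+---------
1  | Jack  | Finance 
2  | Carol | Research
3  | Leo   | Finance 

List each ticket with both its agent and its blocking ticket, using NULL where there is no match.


Two LEFT JOINs from the same base table tickets: one to agents via agent_id, one to tickets itself via blocked_by. Both are LEFT so every ticket is preserved.
Match against agents:
  - ticket 1 (Slow page load): agent_id=1 -> matches Jack
  - ticket 2 (Missing icon): agent_id=3 -> matches Leo
  - ticket 3 (Crash on save): agent_id=1 -> matches Jack
  - ticket 4 (Timeout error): agent_id=NULL, no match -> kept with NULL
  - ticket 5 (Race condition): agent_id=2 -> matches Carol
  - ticket 6 (Memory leak): agent_id=1 -> matches Jack
  - ticket 7 (Export error): agent_id=3 -> matches Leo
  - ticket 8 (Bad redirect): agent_id=2 -> matches Carol
Match against tickets (self):
  - ticket 1 (Slow page load): blocked_by=NULL -> NULL
  - ticket 2 (Missing icon): blocked_by=1 -> Slow page load
  - ticket 3 (Crash on save): blocked_by=1 -> Slow page load
  - ticket 4 (Timeout error): blocked_by=NULL -> NULL
  - ticket 5 (Race condition): blocked_by=NULL -> NULL
  - ticket 6 (Memory leak): blocked_by=3 -> Crash on save
  - ticket 7 (Export error): blocked_by=NULL -> NULL
  - ticket 8 (Bad redirect): blocked_by=6 -> Memory leak

SQL:
SELECT a.title, b.name AS agent, c.title AS blocked_by
FROM tickets a
LEFT JOIN agents b ON a.agent_id = b.id
LEFT JOIN tickets c ON a.blocked_by = c.id

Result:
title          | agent | blocked_by    
---------------+-------+---------------
Slow page load | Jack  | NULL          
Missing icon   | Leo   | Slow page load
Crash on save  | Jack  | Slow page load
Timeout error  | NULL  | NULL          
Race condition | Carol | NULL          
Memory leak    | Jack  | Crash on save 
Export error   | Leo   | NULL          
Bad redirect   | Carol | Memory leak   


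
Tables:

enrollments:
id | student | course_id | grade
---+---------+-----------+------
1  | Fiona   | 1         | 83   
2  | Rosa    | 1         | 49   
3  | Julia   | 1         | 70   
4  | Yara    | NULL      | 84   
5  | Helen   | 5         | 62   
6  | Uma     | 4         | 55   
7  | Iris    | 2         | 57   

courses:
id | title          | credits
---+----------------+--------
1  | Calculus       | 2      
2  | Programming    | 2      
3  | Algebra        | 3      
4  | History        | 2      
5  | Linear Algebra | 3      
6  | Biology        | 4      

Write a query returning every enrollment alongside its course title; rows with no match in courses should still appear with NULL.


LEFT JOIN keeps every row from enrollments (the left table); where course_id has no match in courses, the course columns become NULL. Walk through each enrollment:
  - enrollment 1 (Fiona): course_id=1 -> matches Calculus
  - enrollment 2 (Rosa): course_id=1 -> matches Calculus
  - enrollment 3 (Julia): course_id=1 -> matches Calculus
  - enrollment 4 (Yara): course_id=NULL, no match -> kept with NULL
  - enrollment 5 (Helen): course_id=5 -> matches Linear Algebra
  - enrollment 6 (Uma): course_id=4 -> matches History
  - enrollment 7 (Iris): course_id=2 -> matches Programming
All 7 rows appear; 1 has NULL course.

SQL:
SELECT a.student, b.title AS course
FROM enrollments a
LEFT JOIN courses b ON a.course_id = b.id

Result:
student | course        
--------+---------------
Fiona   | Calculus      
Rosa    | Calculus      
Julia   | Calculus      
Yara    | NULL          
Helen   | Linear Algebra
Uma     | History       
Iris    | Programming   


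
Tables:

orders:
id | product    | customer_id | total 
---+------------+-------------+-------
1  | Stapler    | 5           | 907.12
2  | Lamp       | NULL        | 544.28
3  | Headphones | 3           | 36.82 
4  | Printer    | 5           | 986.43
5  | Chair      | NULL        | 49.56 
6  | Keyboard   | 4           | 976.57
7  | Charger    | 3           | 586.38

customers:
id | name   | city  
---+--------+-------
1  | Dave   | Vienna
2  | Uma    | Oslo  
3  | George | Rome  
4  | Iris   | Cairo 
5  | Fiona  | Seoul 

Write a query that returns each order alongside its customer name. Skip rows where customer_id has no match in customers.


INNER JOIN keeps only orders rows whose customer_id matches an id in customers. Walk through each order:
  - order 1 (Stapler): customer_id=5 -> matches Fiona
  - order 2 (Lamp): customer_id=NULL, no match -> dropped
  - order 3 (Headphones): customer_id=3 -> matches George
  - order 4 (Printer): customer_id=5 -> matches Fiona
  - order 5 (Chair): customer_id=NULL, no match -> dropped
  - order 6 (Keyboard): customer_id=4 -> matches Iris
  - order 7 (Charger): customer_id=3 -> matches George
So 2 of 7 rows are dropped.

SQL:
SELECT a.product, b.name AS customer
FROM orders a
INNER JOIN customers b ON a.customer_id = b.id

Result:
product    | customer
-----------+---------
Stapler    | Fiona   
Headphones | George  
Printer    | Fiona   
Keyboard   | Iris    
Charger    | George  


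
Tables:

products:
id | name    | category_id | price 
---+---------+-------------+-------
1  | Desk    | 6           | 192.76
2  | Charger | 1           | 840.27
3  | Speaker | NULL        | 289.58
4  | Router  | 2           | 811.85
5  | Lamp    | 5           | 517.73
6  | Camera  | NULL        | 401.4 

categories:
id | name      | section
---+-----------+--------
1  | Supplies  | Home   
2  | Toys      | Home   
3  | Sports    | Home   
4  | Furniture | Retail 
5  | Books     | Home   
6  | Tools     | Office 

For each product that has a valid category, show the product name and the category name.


INNER JOIN keeps only products rows whose category_id matches an id in categories. Walk through each product:
  - product 1 (Desk): category_id=6 -> matches Tools
  - product 2 (Charger): category_id=1 -> matches Supplies
  - product 3 (Speaker): category_id=NULL, no match -> dropped
  - product 4 (Router): category_id=2 -> matches Toys
  - product 5 (Lamp): category_id=5 -> matches Books
  - product 6 (Camera): category_id=NULL, no match -> dropped
So 2 of 6 rows are dropped.

SQL:
SELECT a.name, b.name AS category
FROM products a
INNER JOIN categories b ON a.category_id = b.id

Result:
name    | category
--------+---------
Desk    | Tools   
Charger | Supplies
Router  | Toys    
Lamp    | Books   


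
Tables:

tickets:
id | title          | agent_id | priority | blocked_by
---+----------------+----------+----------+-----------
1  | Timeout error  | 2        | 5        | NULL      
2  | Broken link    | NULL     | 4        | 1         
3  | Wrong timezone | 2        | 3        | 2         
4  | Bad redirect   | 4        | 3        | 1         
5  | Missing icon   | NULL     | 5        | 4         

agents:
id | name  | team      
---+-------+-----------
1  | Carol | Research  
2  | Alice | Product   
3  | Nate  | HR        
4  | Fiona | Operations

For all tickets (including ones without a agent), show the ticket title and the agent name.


LEFT JOIN keeps every row from tickets (the left table); where agent_id has no match in agents, the agent columns become NULL. Walk through each ticket:
  - ticket 1 (Timeout error): agent_id=2 -> matches Alice
  - ticket 2 (Broken link): agent_id=NULL, no match -> kept with NULL
  - ticket 3 (Wrong timezone): agent_id=2 -> matches Alice
  - ticket 4 (Bad redirect): agent_id=4 -> matches Fiona
  - ticket 5 (Missing icon): agent_id=NULL, no match -> kept with NULL
All 5 rows appear; 2 have NULL agent.

SQL:
SELECT a.title, b.name AS agent
FROM tickets a
LEFT JOIN agents b ON a.agent_id = b.id

Result:
title          | agent
---------------+------
Timeout error  | Alice
Broken link    | NULL 
Wrong timezone | Alice
Bad redirect   | Fiona
Missing icon   | NULL 


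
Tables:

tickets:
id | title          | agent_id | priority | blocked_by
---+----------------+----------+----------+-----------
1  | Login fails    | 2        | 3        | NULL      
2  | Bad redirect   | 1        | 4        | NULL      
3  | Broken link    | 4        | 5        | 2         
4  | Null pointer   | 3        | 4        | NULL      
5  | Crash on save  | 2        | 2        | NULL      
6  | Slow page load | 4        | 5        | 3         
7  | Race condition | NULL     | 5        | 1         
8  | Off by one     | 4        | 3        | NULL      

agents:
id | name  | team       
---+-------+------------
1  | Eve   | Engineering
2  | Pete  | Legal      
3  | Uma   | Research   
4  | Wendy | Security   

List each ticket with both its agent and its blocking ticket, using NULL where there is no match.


Two LEFT JOINs from the same base table tickets: one to agents via agent_id, one to tickets itself via blocked_by. Both are LEFT so every ticket is preserved.
Match against agents:
  - ticket 1 (Login fails): agent_id=2 -> matches Pete
  - ticket 2 (Bad redirect): agent_id=1 -> matches Eve
  - ticket 3 (Broken link): agent_id=4 -> matches Wendy
  - ticket 4 (Null pointer): agent_id=3 -> matches Uma
  - ticket 5 (Crash on save): agent_id=2 -> matches Pete
  - ticket 6 (Slow page load): agent_id=4 -> matches Wendy
  - ticket 7 (Race condition): agent_id=NULL, no match -> kept with NULL
  - ticket 8 (Off by one): agent_id=4 -> matches Wendy
Match against tickets (self):
  - ticket 1 (Login fails): blocked_by=NULL -> NULL
  - ticket 2 (Bad redirect): blocked_by=NULL -> NULL
  - ticket 3 (Broken link): blocked_by=2 -> Bad redirect
  - ticket 4 (Null pointer): blocked_by=NULL -> NULL
  - ticket 5 (Crash on save): blocked_by=NULL -> NULL
  - ticket 6 (Slow page load): blocked_by=3 -> Broken link
  - ticket 7 (Race condition): blocked_by=1 -> Login fails
  - ticket 8 (Off by one): blocked_by=NULL -> NULL

SQL:
SELECT a.title, b.name AS agent, c.title AS blocked_by
FROM tickets a
LEFT JOIN agents b ON a.agent_id = b.id
LEFT JOIN tickets c ON a.blocked_by = c.id

Result:
title          | agent | blocked_by  
---------------+-------+-------------
Login fails    | Pete  | NULL        
Bad redirect   | Eve   | NULL        
Broken link    | Wendy | Bad redirect
Null pointer   | Uma   | NULL        
Crash on save  | Pete  | NULL        
Slow page load | Wendy | Broken link 
Race condition | NULL  | Login fails 
Off by one     | Wendy | NULL        


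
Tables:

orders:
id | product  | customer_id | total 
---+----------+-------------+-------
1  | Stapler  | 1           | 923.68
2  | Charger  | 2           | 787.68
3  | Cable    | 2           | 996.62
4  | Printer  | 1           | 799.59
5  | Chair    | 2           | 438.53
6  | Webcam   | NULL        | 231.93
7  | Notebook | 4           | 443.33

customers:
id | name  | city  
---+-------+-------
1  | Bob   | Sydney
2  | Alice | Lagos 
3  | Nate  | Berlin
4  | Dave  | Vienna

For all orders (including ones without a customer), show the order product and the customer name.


LEFT JOIN keeps every row from orders (the left table); where customer_id has no match in customers, the customer columns become NULL. Walk through each order:
  - order 1 (Stapler): customer_id=1 -> matches Bob
  - order 2 (Charger): customer_id=2 -> matches Alice
  - order 3 (Cable): customer_id=2 -> matches Alice
  - order 4 (Printer): customer_id=1 -> matches Bob
  - order 5 (Chair): customer_id=2 -> matches Alice
  - order 6 (Webcam): customer_id=NULL, no match -> kept with NULL
  - order 7 (Notebook): customer_id=4 -> matches Dave
All 7 rows appear; 1 has NULL customer.

SQL:
SELECT a.product, b.name AS customer
FROM orders a
LEFT JOIN customers b ON a.customer_id = b.id

Result:
product  | customer
---------+---------
Stapler  | Bob     
Charger  | Alice   
Cable    | Alice   
Printer  | Bob     
Chair    | Alice   
Webcam   | NULL    
Notebook | Dave    


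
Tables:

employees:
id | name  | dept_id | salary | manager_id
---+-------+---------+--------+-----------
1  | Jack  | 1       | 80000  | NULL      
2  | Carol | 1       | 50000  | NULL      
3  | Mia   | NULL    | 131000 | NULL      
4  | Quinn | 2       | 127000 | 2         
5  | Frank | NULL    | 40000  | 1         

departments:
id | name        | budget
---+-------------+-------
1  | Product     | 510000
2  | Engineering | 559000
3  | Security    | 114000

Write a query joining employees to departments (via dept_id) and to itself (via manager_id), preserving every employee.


Two LEFT JOINs from the same base table employees: one to departments via dept_id, one to employees itself via manager_id. Both are LEFT so every employee is preserved.
Match against departments:
  - employee 1 (Jack): dept_id=1 -> matches Product
  - employee 2 (Carol): dept_id=1 -> matches Product
  - employee 3 (Mia): dept_id=NULL, no match -> kept with NULL
  - employee 4 (Quinn): dept_id=2 -> matches Engineering
  - employee 5 (Frank): dept_id=NULL, no match -> kept with NULL
Match against employees (self):
  - employee 1 (Jack): manager_id=NULL -> NULL
  - employee 2 (Carol): manager_id=NULL -> NULL
  - employee 3 (Mia): manager_id=NULL -> NULL
  - employee 4 (Quinn): manager_id=2 -> Carol
  - employee 5 (Frank): manager_id=1 -> Jack

SQL:
SELECT a.name, b.name AS department, c.name AS manager
FROM employees a
LEFT JOIN departments b ON a.dept_id = b.id
LEFT JOIN employees c ON a.manager_id = c.id

Result:
name  | department  | manager
------+-------------+--------
Jack  | Product     | NULL   
Carol | Product     | NULL   
Mia   | NULL        | NULL   
Quinn | Engineering | Carol  
Frank | NULL        | Jack   


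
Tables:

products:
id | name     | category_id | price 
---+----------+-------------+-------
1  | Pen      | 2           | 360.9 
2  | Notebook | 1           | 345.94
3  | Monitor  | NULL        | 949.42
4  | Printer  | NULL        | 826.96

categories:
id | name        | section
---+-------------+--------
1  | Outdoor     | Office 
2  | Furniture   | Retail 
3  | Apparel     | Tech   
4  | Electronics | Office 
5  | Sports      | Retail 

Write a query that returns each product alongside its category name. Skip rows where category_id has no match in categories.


INNER JOIN keeps only products rows whose category_id matches an id in categories. Walk through each product:
  - product 1 (Pen): category_id=2 -> matches Furniture
  - product 2 (Notebook): category_id=1 -> matches Outdoor
  - product 3 (Monitor): category_id=NULL, no match -> dropped
  - product 4 (Printer): category_id=NULL, no match -> dropped
So 2 of 4 rows are dropped.

SQL:
SELECT a.name, b.name AS category
FROM products a
INNER JOIN categories b ON a.category_id = b.id

Result:
name     | category 
---------+----------
Pen      | Furniture
Notebook | Outdoor  


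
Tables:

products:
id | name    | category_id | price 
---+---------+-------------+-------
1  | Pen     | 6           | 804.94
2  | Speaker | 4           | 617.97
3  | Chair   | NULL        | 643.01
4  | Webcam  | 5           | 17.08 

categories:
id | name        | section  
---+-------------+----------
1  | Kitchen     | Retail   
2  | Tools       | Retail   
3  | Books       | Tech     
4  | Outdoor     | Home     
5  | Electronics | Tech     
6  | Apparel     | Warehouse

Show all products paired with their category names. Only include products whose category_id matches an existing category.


INNER JOIN keeps only products rows whose category_id matches an id in categories. Walk through each product:
  - product 1 (Pen): category_id=6 -> matches Apparel
  - product 2 (Speaker): category_id=4 -> matches Outdoor
  - product 3 (Chair): category_id=NULL, no match -> dropped
  - product 4 (Webcam): category_id=5 -> matches Electronics
So 1 of 4 rows is dropped.

SQL:
SELECT a.name, b.name AS category
FROM products a
INNER JOIN categories b ON a.category_id = b.id

Result:
name    | category   
--------+------------
Pen     | Apparel    
Speaker | Outdoor    
Webcam  | Electronics


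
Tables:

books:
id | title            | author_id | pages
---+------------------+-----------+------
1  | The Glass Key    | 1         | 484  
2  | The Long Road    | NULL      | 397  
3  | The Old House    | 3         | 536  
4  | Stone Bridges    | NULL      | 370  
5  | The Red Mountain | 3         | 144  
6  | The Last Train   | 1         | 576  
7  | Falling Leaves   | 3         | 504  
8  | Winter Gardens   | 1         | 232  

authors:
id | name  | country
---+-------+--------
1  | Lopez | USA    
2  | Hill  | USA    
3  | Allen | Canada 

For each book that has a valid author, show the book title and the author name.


INNER JOIN keeps only books rows whose author_id matches an id in authors. Walk through each book:
  - book 1 (The Glass Key): author_id=1 -> matches Lopez
  - book 2 (The Long Road): author_id=NULL, no match -> dropped
  - book 3 (The Old House): author_id=3 -> matches Allen
  - book 4 (Stone Bridges): author_id=NULL, no match -> dropped
  - book 5 (The Red Mountain): author_id=3 -> matches Allen
  - book 6 (The Last Train): author_id=1 -> matches Lopez
  - book 7 (Falling Leaves): author_id=3 -> matches Allen
  - book 8 (Winter Gardens): author_id=1 -> matches Lopez
So 2 of 8 rows are dropped.

SQL:
SELECT a.title, b.name AS author
FROM books a
INNER JOIN authors b ON a.author_id = b.id

Result:
title            | author
-----------------+-------
The Glass Key    | Lopez 
The Old House    | Allen 
The Red Mountain | Allen 
The Last Train   | Lopez 
Falling Leaves   | Allen 
Winter Gardens   | Lopez 


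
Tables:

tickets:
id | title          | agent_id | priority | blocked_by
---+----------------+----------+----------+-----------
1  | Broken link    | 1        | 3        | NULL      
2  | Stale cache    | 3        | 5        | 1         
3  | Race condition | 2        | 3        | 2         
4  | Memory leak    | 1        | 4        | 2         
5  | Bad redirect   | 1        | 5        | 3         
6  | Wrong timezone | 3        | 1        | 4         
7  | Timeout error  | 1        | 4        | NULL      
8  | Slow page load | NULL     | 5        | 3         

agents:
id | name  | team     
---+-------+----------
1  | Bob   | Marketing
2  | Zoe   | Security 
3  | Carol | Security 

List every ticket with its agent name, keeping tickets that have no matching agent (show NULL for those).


LEFT JOIN keeps every row from tickets (the left table); where agent_id has no match in agents, the agent columns become NULL. Walk through each ticket:
  - ticket 1 (Broken link): agent_id=1 -> matches Bob
  - ticket 2 (Stale cache): agent_id=3 -> matches Carol
  - ticket 3 (Race condition): agent_id=2 -> matches Zoe
  - ticket 4 (Memory leak): agent_id=1 -> matches Bob
  - ticket 5 (Bad redirect): agent_id=1 -> matches Bob
  - ticket 6 (Wrong timezone): agent_id=3 -> matches Carol
  - ticket 7 (Timeout error): agent_id=1 -> matches Bob
  - ticket 8 (Slow page load): agent_id=NULL, no match -> kept with NULL
All 8 rows appear; 1 has NULL agent.

SQL:
SELECT a.title, b.name AS agent
FROM tickets a
LEFT JOIN agents b ON a.agent_id = b.id

Result:
title          | agent
---------------+------
Broken link    | Bob  
Stale cache    | Carol
Race condition | Zoe  
Memory leak    | Bob  
Bad redirect   | Bob  
Wrong timezone | Carol
Timeout error  | Bob  
Slow page load | NULL 


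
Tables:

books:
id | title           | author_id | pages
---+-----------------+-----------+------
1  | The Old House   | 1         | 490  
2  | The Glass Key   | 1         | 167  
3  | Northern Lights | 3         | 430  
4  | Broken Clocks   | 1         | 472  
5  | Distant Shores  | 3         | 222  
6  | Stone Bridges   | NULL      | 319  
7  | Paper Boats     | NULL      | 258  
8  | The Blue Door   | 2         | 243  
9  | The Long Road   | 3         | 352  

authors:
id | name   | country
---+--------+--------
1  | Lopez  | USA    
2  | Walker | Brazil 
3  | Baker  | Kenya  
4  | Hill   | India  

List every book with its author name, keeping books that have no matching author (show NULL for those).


LEFT JOIN keeps every row from books (the left table); where author_id has no match in authors, the author columns become NULL. Walk through each book:
  - book 1 (The Old House): author_id=1 -> matches Lopez
  - book 2 (The Glass Key): author_id=1 -> matches Lopez
  - book 3 (Northern Lights): author_id=3 -> matches Baker
  - book 4 (Broken Clocks): author_id=1 -> matches Lopez
  - book 5 (Distant Shores): author_id=3 -> matches Baker
  - book 6 (Stone Bridges): author_id=NULL, no match -> kept with NULL
  - book 7 (Paper Boats): author_id=NULL, no match -> kept with NULL
  - book 8 (The Blue Door): author_id=2 -> matches Walker
  - book 9 (The Long Road): author_id=3 -> matches Baker
All 9 rows appear; 2 have NULL author.

SQL:
SELECT a.title, b.name AS author
FROM books a
LEFT JOIN authors b ON a.author_id = b.id

Result:
title           | author
----------------+-------
The Old House   | Lopez 
The Glass Key   | Lopez 
Northern Lights | Baker 
Broken Clocks   | Lopez 
Distant Shores  | Baker 
Stone Bridges   | NULL  
Paper Boats     | NULL  
The Blue Door   | Walker
The Long Road   | Baker 


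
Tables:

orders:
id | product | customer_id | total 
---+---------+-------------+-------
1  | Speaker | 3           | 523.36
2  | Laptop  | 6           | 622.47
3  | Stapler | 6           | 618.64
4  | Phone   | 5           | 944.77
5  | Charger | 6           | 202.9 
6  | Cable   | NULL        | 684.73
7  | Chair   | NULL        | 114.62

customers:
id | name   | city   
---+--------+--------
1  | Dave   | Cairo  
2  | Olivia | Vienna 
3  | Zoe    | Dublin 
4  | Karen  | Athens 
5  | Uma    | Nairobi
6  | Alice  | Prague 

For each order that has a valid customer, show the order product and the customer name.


INNER JOIN keeps only orders rows whose customer_id matches an id in customers. Walk through each order:
  - order 1 (Speaker): customer_id=3 -> matches Zoe
  - order 2 (Laptop): customer_id=6 -> matches Alice
  - order 3 (Stapler): customer_id=6 -> matches Alice
  - order 4 (Phone): customer_id=5 -> matches Uma
  - order 5 (Charger): customer_id=6 -> matches Alice
  - order 6 (Cable): customer_id=NULL, no match -> dropped
  - order 7 (Chair): customer_id=NULL, no match -> dropped
So 2 of 7 rows are dropped.

SQL:
SELECT a.product, b.name AS customer
FROM orders a
INNER JOIN customers b ON a.customer_id = b.id

Result:
product | customer
--------+---------
Speaker | Zoe     
Laptop  | Alice   
Stapler | Alice   
Phone   | Uma     
Charger | Alice   


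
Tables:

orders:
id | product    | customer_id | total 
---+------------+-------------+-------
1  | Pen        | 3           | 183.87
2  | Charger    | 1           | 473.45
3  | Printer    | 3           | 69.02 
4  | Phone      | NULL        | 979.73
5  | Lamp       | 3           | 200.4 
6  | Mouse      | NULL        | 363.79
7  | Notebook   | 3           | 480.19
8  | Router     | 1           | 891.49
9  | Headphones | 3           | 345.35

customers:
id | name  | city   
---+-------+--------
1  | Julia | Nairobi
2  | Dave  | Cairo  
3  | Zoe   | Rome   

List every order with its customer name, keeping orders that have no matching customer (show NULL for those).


LEFT JOIN keeps every row from orders (the left table); where customer_id has no match in customers, the customer columns become NULL. Walk through each order:
  - order 1 (Pen): customer_id=3 -> matches Zoe
  - order 2 (Charger): customer_id=1 -> matches Julia
  - order 3 (Printer): customer_id=3 -> matches Zoe
  - order 4 (Phone): customer_id=NULL, no match -> kept with NULL
  - order 5 (Lamp): customer_id=3 -> matches Zoe
  - order 6 (Mouse): customer_id=NULL, no match -> kept with NULL
  - order 7 (Notebook): customer_id=3 -> matches Zoe
  - order 8 (Router): customer_id=1 -> matches Julia
  - order 9 (Headphones): customer_id=3 -> matches Zoe
All 9 rows appear; 2 have NULL customer.

SQL:
SELECT a.product, b.name AS customer
FROM orders a
LEFT JOIN customers b ON a.customer_id = b.id

Result:
product    | customer
-----------+---------
Pen        | Zoe     
Charger    | Julia   
Printer    | Zoe     
Phone      | NULL    
Lamp       | Zoe     
Mouse      | NULL    
Notebook   | Zoe     
Router     | Julia   
Headphones | Zoe     


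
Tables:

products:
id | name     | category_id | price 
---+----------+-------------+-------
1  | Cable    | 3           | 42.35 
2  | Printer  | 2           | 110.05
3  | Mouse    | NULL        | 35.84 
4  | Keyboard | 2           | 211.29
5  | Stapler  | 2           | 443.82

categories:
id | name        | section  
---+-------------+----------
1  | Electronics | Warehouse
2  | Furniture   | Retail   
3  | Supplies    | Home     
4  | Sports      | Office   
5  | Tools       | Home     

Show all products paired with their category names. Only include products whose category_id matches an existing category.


INNER JOIN keeps only products rows whose category_id matches an id in categories. Walk through each product:
  - product 1 (Cable): category_id=3 -> matches Supplies
  - product 2 (Printer): category_id=2 -> matches Furniture
  - product 3 (Mouse): category_id=NULL, no match -> dropped
  - product 4 (Keyboard): category_id=2 -> matches Furniture
  - product 5 (Stapler): category_id=2 -> matches Furniture
So 1 of 5 rows is dropped.

SQL:
SELECT a.name, b.name AS category
FROM products a
INNER JOIN categories b ON a.category_id = b.id

Result:
name     | category 
---------+----------
Cable    | Supplies 
Printer  | Furniture
Keyboard | Furniture
Stapler  | Furniture


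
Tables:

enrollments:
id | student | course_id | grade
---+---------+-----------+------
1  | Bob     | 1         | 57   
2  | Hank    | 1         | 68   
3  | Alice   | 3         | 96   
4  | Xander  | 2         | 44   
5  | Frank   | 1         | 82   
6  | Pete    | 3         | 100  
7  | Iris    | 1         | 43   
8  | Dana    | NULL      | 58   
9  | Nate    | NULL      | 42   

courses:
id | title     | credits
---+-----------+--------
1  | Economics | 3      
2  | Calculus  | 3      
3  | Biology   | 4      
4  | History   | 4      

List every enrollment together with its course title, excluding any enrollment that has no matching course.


INNER JOIN keeps only enrollments rows whose course_id matches an id in courses. Walk through each enrollment:
  - enrollment 1 (Bob): course_id=1 -> matches Economics
  - enrollment 2 (Hank): course_id=1 -> matches Economics
  - enrollment 3 (Alice): course_id=3 -> matches Biology
  - enrollment 4 (Xander): course_id=2 -> matches Calculus
  - enrollment 5 (Frank): course_id=1 -> matches Economics
  - enrollment 6 (Pete): course_id=3 -> matches Biology
  - enrollment 7 (Iris): course_id=1 -> matches Economics
  - enrollment 8 (Dana): course_id=NULL, no match -> dropped
  - enrollment 9 (Nate): course_id=NULL, no match -> dropped
So 2 of 9 rows are dropped.

SQL:
SELECT a.student, b.title AS course
FROM enrollments a
INNER JOIN courses b ON a.course_id = b.id

Result:
student | course   
--------+----------
Bob     | Economics
Hank    | Economics
Alice   | Biology  
Xander  | Calculus 
Frank   | Economics
Pete    | Biology  
Iris    | Economics


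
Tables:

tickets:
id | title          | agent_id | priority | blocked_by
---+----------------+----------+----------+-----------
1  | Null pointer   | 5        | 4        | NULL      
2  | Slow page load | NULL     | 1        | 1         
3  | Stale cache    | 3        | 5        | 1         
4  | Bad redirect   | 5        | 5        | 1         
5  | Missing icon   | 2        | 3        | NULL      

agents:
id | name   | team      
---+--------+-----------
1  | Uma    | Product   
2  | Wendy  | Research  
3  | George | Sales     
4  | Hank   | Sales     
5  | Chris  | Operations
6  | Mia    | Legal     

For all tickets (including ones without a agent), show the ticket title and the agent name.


LEFT JOIN keeps every row from tickets (the left table); where agent_id has no match in agents, the agent columns become NULL. Walk through each ticket:
  - ticket 1 (Null pointer): agent_id=5 -> matches Chris
  - ticket 2 (Slow page load): agent_id=NULL, no match -> kept with NULL
  - ticket 3 (Stale cache): agent_id=3 -> matches George
  - ticket 4 (Bad redirect): agent_id=5 -> matches Chris
  - ticket 5 (Missing icon): agent_id=2 -> matches Wendy
All 5 rows appear; 1 has NULL agent.

SQL:
SELECT a.title, b.name AS agent
FROM tickets a
LEFT JOIN agents b ON a.agent_id = b.id

Result:
title          | agent 
---------------+-------
Null pointer   | Chris 
Slow page load | NULL  
Stale cache    | George
Bad redirect   | Chris 
Missing icon   | Wendy 


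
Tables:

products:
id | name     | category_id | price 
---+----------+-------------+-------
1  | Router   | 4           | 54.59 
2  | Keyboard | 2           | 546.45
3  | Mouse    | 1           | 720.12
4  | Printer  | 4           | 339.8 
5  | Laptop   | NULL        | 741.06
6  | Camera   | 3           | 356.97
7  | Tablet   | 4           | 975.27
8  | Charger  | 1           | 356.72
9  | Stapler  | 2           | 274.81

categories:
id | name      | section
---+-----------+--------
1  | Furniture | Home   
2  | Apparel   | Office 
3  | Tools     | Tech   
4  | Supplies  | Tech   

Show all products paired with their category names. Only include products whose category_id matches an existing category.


INNER JOIN keeps only products rows whose category_id matches an id in categories. Walk through each product:
  - product 1 (Router): category_id=4 -> matches Supplies
  - product 2 (Keyboard): category_id=2 -> matches Apparel
  - product 3 (Mouse): category_id=1 -> matches Furniture
  - product 4 (Printer): category_id=4 -> matches Supplies
  - product 5 (Laptop): category_id=NULL, no match -> dropped
  - product 6 (Camera): category_id=3 -> matches Tools
  - product 7 (Tablet): category_id=4 -> matches Supplies
  - product 8 (Charger): category_id=1 -> matches Furniture
  - product 9 (Stapler): category_id=2 -> matches Apparel
So 1 of 9 rows is dropped.

SQL:
SELECT a.name, b.name AS category
FROM products a
INNER JOIN categories b ON a.category_id = b.id

Result:
name     | category 
---------+----------
Router   | Supplies 
Keyboard | Apparel  
Mouse    | Furniture
Printer  | Supplies 
Camera   | Tools    
Tablet   | Supplies 
Charger  | Furniture
Stapler  | Apparel  


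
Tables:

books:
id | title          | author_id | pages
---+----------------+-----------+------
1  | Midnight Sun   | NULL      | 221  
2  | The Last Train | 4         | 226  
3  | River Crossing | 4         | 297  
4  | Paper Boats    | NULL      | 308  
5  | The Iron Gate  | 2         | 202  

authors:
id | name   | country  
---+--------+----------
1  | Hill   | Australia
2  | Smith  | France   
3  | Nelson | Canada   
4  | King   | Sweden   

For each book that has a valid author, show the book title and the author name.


INNER JOIN keeps only books rows whose author_id matches an id in authors. Walk through each book:
  - book 1 (Midnight Sun): author_id=NULL, no match -> dropped
  - book 2 (The Last Train): author_id=4 -> matches King
  - book 3 (River Crossing): author_id=4 -> matches King
  - book 4 (Paper Boats): author_id=NULL, no match -> dropped
  - book 5 (The Iron Gate): author_id=2 -> matches Smith
So 2 of 5 rows are dropped.

SQL:
SELECT a.title, b.name AS author
FROM books a
INNER JOIN authors b ON a.author_id = b.id

Result:
title          | author
---------------+-------
The Last Train | King  
River Crossing | King  
The Iron Gate  | Smith 


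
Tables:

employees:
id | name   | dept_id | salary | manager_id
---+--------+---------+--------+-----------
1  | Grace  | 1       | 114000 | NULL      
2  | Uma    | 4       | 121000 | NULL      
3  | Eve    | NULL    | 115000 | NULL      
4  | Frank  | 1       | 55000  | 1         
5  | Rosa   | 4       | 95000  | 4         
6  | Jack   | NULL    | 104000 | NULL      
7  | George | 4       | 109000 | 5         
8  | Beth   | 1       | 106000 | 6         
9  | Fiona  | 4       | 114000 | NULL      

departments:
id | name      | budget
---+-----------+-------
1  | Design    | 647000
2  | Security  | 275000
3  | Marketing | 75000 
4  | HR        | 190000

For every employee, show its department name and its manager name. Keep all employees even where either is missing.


Two LEFT JOINs from the same base table employees: one to departments via dept_id, one to employees itself via manager_id. Both are LEFT so every employee is preserved.
Match against departments:
  - employee 1 (Grace): dept_id=1 -> matches Design
  - employee 2 (Uma): dept_id=4 -> matches HR
  - employee 3 (Eve): dept_id=NULL, no match -> kept with NULL
  - employee 4 (Frank): dept_id=1 -> matches Design
  - employee 5 (Rosa): dept_id=4 -> matches HR
  - employee 6 (Jack): dept_id=NULL, no match -> kept with NULL
  - employee 7 (George): dept_id=4 -> matches HR
  - employee 8 (Beth): dept_id=1 -> matches Design
  - employee 9 (Fiona): dept_id=4 -> matches HR
Match against employees (self):
  - employee 1 (Grace): manager_id=NULL -> NULL
  - employee 2 (Uma): manager_id=NULL -> NULL
  - employee 3 (Eve): manager_id=NULL -> NULL
  - employee 4 (Frank): manager_id=1 -> Grace
  - employee 5 (Rosa): manager_id=4 -> Frank
  - employee 6 (Jack): manager_id=NULL -> NULL
  - employee 7 (George): manager_id=5 -> Rosa
  - employee 8 (Beth): manager_id=6 -> Jack
  - employee 9 (Fiona): manager_id=NULL -> NULL

SQL:
SELECT a.name, b.name AS department, c.name AS manager
FROM employees a
LEFT JOIN departments b ON a.dept_id = b.id
LEFT JOIN employees c ON a.manager_id = c.id

Result:
name   | department | manager
-------+------------+--------
Grace  | Design     | NULL   
Uma    | HR         | NULL   
Eve    | NULL       | NULL   
Frank  | Design     | Grace  
Rosa   | HR         | Frank  
Jack   | NULL       | NULL   
George | HR         | Rosa   
Beth   | Design     | Jack   
Fiona  | HR         | NULL   


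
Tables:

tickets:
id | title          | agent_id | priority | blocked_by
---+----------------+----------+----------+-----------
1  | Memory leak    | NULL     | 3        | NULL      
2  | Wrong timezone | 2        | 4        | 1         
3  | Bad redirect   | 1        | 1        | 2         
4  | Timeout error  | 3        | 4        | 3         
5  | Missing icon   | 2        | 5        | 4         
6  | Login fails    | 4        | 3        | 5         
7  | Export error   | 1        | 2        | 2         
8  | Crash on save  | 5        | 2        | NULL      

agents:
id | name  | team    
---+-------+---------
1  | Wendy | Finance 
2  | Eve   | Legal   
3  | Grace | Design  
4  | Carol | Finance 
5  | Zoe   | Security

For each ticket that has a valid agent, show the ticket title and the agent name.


INNER JOIN keeps only tickets rows whose agent_id matches an id in agents. Walk through each ticket:
  - ticket 1 (Memory leak): agent_id=NULL, no match -> dropped
  - ticket 2 (Wrong timezone): agent_id=2 -> matches Eve
  - ticket 3 (Bad redirect): agent_id=1 -> matches Wendy
  - ticket 4 (Timeout error): agent_id=3 -> matches Grace
  - ticket 5 (Missing icon): agent_id=2 -> matches Eve
  - ticket 6 (Login fails): agent_id=4 -> matches Carol
  - ticket 7 (Export error): agent_id=1 -> matches Wendy
  - ticket 8 (Crash on save): agent_id=5 -> matches Zoe
So 1 of 8 rows is dropped.

SQL:
SELECT a.title, b.name AS agent
FROM tickets a
INNER JOIN agents b ON a.agent_id = b.id

Result:
title          | agent
---------------+------
Wrong timezone | Eve  
Bad redirect   | Wendy
Timeout error  | Grace
Missing icon   | Eve  
Login fails    | Carol
Export error   | Wendy
Crash on save  | Zoe  


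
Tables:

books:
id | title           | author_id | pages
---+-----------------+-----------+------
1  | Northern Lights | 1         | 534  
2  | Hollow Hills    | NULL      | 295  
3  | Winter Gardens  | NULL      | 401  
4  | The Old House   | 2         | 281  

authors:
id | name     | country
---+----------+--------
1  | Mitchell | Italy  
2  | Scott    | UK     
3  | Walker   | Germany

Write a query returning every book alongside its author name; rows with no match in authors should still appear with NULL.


LEFT JOIN keeps every row from books (the left table); where author_id has no match in authors, the author columns become NULL. Walk through each book:
  - book 1 (Northern Lights): author_id=1 -> matches Mitchell
  - book 2 (Hollow Hills): author_id=NULL, no match -> kept with NULL
  - book 3 (Winter Gardens): author_id=NULL, no match -> kept with NULL
  - book 4 (The Old House): author_id=2 -> matches Scott
All 4 rows appear; 2 have NULL author.

SQL:
SELECT a.title, b.name AS author
FROM books a
LEFT JOIN authors b ON a.author_id = b.id

Result:
title           | author  
----------------+---------
Northern Lights | Mitchell
Hollow Hills    | NULL    
Winter Gardens  | NULL    
The Old House   | Scott   
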